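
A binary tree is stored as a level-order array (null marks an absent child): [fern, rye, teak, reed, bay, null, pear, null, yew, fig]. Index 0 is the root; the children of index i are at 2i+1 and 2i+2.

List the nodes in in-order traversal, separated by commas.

reed, yew, rye, fig, bay, fern, teak, pear

In-order visits the left subtree, then the node, then the right subtree.
At fern: go left to rye.
  At rye: go left to reed.
    At reed: no left child.
    Visit reed.
    At reed: go right to yew.
      yew is a leaf — visit yew.
  Visit rye.
  At rye: go right to bay.
    At bay: go left to fig.
      fig is a leaf — visit fig.
    Visit bay.
    At bay: no right child.
Visit fern.
At fern: go right to teak.
  At teak: no left child.
  Visit teak.
  At teak: go right to pear.
    pear is a leaf — visit pear.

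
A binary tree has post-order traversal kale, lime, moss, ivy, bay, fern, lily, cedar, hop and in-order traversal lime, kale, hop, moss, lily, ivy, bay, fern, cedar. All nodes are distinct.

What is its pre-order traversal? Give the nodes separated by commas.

The last element of post-order is the root; it splits in-order into left and right subtrees.
Root hop: left subtree has 2 nodes {lime, kale}, right has 6 {moss, lily, ivy, bay, fern, cedar}.
  Root lime: left subtree has 0 nodes { }, right has 1 {kale}.
  Root cedar: left subtree has 5 nodes {moss, lily, ivy, bay, fern}, right has 0 { }.
    Root lily: left subtree has 1 node {moss}, right has 3 {ivy, bay, fern}.
      Root fern: left subtree has 2 nodes {ivy, bay}, right has 0 { }.
        Root bay: left subtree has 1 node {ivy}, right has 0 { }.

hop, lime, kale, cedar, lily, moss, fern, bay, ivy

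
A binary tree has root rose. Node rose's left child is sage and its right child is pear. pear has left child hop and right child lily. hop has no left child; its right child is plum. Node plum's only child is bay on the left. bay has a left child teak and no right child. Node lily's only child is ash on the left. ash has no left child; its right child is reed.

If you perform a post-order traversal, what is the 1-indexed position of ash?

7

Post-order visits the left subtree, then the right subtree, then the node.
At rose: go left to sage.
  sage is a leaf — visit sage.
At rose: go right to pear.
  At pear: go left to hop.
    At hop: no left child.
    At hop: go right to plum.
      At plum: go left to bay.
        At bay: go left to teak.
          teak is a leaf — visit teak.
        At bay: no right child.
        Visit bay.
      At plum: no right child.
      Visit plum.
    Visit hop.
  At pear: go right to lily.
    At lily: go left to ash.
      At ash: no left child.
      At ash: go right to reed.
        reed is a leaf — visit reed.
      Visit ash.
    At lily: no right child.
    Visit lily.
  Visit pear.
Visit rose.
Full post-order sequence: sage, teak, bay, plum, hop, reed, ash, lily, pear, rose.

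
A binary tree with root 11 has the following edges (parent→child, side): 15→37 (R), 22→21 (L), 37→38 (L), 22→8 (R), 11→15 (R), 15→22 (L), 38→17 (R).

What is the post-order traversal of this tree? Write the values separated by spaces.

21 8 22 17 38 37 15 11

Post-order visits the left subtree, then the right subtree, then the node.
At 11: no left child.
At 11: go right to 15.
  At 15: go left to 22.
    At 22: go left to 21.
      21 is a leaf — visit 21.
    At 22: go right to 8.
      8 is a leaf — visit 8.
    Visit 22.
  At 15: go right to 37.
    At 37: go left to 38.
      At 38: no left child.
      At 38: go right to 17.
        17 is a leaf — visit 17.
      Visit 38.
    At 37: no right child.
    Visit 37.
  Visit 15.
Visit 11.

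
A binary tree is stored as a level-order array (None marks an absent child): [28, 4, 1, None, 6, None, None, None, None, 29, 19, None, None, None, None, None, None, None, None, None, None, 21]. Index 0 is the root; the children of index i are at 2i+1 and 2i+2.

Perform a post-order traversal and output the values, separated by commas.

29, 21, 19, 6, 4, 1, 28

Post-order visits the left subtree, then the right subtree, then the node.
At 28: go left to 4.
  At 4: no left child.
  At 4: go right to 6.
    At 6: go left to 29.
      29 is a leaf — visit 29.
    At 6: go right to 19.
      At 19: go left to 21.
        21 is a leaf — visit 21.
      At 19: no right child.
      Visit 19.
    Visit 6.
  Visit 4.
At 28: go right to 1.
  1 is a leaf — visit 1.
Visit 28.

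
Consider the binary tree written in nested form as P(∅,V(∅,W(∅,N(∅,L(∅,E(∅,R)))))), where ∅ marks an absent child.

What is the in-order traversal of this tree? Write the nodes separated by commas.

P, V, W, N, L, E, R

In-order visits the left subtree, then the node, then the right subtree.
At P: no left child.
Visit P.
At P: go right to V.
  At V: no left child.
  Visit V.
  At V: go right to W.
    At W: no left child.
    Visit W.
    At W: go right to N.
      At N: no left child.
      Visit N.
      At N: go right to L.
        At L: no left child.
        Visit L.
        At L: go right to E.
          At E: no left child.
          Visit E.
          At E: go right to R.
            R is a leaf — visit R.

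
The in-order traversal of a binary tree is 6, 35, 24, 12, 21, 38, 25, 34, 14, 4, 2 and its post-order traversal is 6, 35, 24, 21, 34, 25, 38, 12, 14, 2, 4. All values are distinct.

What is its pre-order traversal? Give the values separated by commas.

The last element of post-order is the root; it splits in-order into left and right subtrees.
Root 4: left subtree has 9 nodes {6, 35, 24, 12, 21, 38, 25, 34, 14}, right has 1 {2}.
  Root 14: left subtree has 8 nodes {6, 35, 24, 12, 21, 38, 25, 34}, right has 0 { }.
    Root 12: left subtree has 3 nodes {6, 35, 24}, right has 4 {21, 38, 25, 34}.
      Root 24: left subtree has 2 nodes {6, 35}, right has 0 { }.
        Root 35: left subtree has 1 node {6}, right has 0 { }.
      Root 38: left subtree has 1 node {21}, right has 2 {25, 34}.
        Root 25: left subtree has 0 nodes { }, right has 1 {34}.

4, 14, 12, 24, 35, 6, 38, 21, 25, 34, 2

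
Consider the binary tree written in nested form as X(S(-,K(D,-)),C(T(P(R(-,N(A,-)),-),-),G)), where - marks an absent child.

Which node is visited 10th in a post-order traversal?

Post-order visits the left subtree, then the right subtree, then the node.
At X: go left to S.
  At S: no left child.
  At S: go right to K.
    At K: go left to D.
      D is a leaf — visit D.
    At K: no right child.
    Visit K.
  Visit S.
At X: go right to C.
  At C: go left to T.
    At T: go left to P.
      At P: go left to R.
        At R: no left child.
        At R: go right to N.
          At N: go left to A.
            A is a leaf — visit A.
          At N: no right child.
          Visit N.
        Visit R.
      At P: no right child.
      Visit P.
    At T: no right child.
    Visit T.
  At C: go right to G.
    G is a leaf — visit G.
  Visit C.
Visit X.
Full post-order sequence: D, K, S, A, N, R, P, T, G, C, X.

C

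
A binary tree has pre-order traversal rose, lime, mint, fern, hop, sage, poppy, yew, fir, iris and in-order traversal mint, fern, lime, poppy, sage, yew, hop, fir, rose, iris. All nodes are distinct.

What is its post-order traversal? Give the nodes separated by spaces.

The first element of pre-order is the root; it splits in-order into left and right subtrees.
Root rose: left subtree has 8 nodes {mint, fern, lime, poppy, sage, yew, hop, fir}, right has 1 {iris}.
  Root lime: left subtree has 2 nodes {mint, fern}, right has 5 {poppy, sage, yew, hop, fir}.
    Root mint: left subtree has 0 nodes { }, right has 1 {fern}.
    Root hop: left subtree has 3 nodes {poppy, sage, yew}, right has 1 {fir}.
      Root sage: left subtree has 1 node {poppy}, right has 1 {yew}.

fern mint poppy yew sage fir hop lime iris rose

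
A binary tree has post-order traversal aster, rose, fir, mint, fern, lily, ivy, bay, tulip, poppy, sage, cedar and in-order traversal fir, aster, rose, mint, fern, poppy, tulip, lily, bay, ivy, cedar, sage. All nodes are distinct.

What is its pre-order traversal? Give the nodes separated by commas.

cedar, poppy, fern, mint, fir, rose, aster, tulip, bay, lily, ivy, sage

The last element of post-order is the root; it splits in-order into left and right subtrees.
Root cedar: left subtree has 10 nodes {fir, aster, rose, mint, fern, poppy, tulip, lily, bay, ivy}, right has 1 {sage}.
  Root poppy: left subtree has 5 nodes {fir, aster, rose, mint, fern}, right has 4 {tulip, lily, bay, ivy}.
    Root fern: left subtree has 4 nodes {fir, aster, rose, mint}, right has 0 { }.
      Root mint: left subtree has 3 nodes {fir, aster, rose}, right has 0 { }.
        Root fir: left subtree has 0 nodes { }, right has 2 {aster, rose}.
          Root rose: left subtree has 1 node {aster}, right has 0 { }.
    Root tulip: left subtree has 0 nodes { }, right has 3 {lily, bay, ivy}.
      Root bay: left subtree has 1 node {lily}, right has 1 {ivy}.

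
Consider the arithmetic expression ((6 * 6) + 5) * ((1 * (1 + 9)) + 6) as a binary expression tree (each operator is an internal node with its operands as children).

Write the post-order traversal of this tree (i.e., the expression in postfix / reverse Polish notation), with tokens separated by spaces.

Post-order on an expression tree gives postfix notation: for each operator, emit left operand, right operand, then the operator.

6 6 * 5 + 1 1 9 + * 6 + *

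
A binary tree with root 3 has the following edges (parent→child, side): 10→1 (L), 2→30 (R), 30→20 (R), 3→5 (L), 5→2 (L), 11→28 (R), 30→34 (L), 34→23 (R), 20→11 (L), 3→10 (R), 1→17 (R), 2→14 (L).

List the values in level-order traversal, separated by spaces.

3 5 10 2 1 14 30 17 34 20 23 11 28

Level-order visits nodes level by level from the root, left to right within each level.
Level 0: 3
Level 1: 5, 10
Level 2: 2, 1
Level 3: 14, 30, 17
Level 4: 34, 20
Level 5: 23, 11
Level 6: 28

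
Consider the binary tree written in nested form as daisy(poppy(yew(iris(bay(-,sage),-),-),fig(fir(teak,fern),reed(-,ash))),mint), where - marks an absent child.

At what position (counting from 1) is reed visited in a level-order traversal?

8

Level-order visits nodes level by level from the root, left to right within each level.
Level 0: daisy
Level 1: poppy, mint
Level 2: yew, fig
Level 3: iris, fir, reed
Level 4: bay, teak, fern, ash
Level 5: sage
Full level-order sequence: daisy, poppy, mint, yew, fig, iris, fir, reed, bay, teak, fern, ash, sage.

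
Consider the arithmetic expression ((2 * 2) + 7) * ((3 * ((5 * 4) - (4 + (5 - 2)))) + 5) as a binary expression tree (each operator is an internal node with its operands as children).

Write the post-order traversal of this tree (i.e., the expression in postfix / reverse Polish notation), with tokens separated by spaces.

2 2 * 7 + 3 5 4 * 4 5 2 - + - * 5 + *

Post-order on an expression tree gives postfix notation: for each operator, emit left operand, right operand, then the operator.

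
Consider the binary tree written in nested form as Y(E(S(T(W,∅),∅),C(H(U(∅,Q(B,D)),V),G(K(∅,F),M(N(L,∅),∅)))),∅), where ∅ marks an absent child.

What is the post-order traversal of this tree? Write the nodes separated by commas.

W, T, S, B, D, Q, U, V, H, F, K, L, N, M, G, C, E, Y

Post-order visits the left subtree, then the right subtree, then the node.
At Y: go left to E.
  At E: go left to S.
    At S: go left to T.
      At T: go left to W.
        W is a leaf — visit W.
      At T: no right child.
      Visit T.
    At S: no right child.
    Visit S.
  At E: go right to C.
    At C: go left to H.
      At H: go left to U.
        At U: no left child.
        At U: go right to Q.
          At Q: go left to B.
            B is a leaf — visit B.
          At Q: go right to D.
            D is a leaf — visit D.
          Visit Q.
        Visit U.
      At H: go right to V.
        V is a leaf — visit V.
      Visit H.
    At C: go right to G.
      At G: go left to K.
        At K: no left child.
        At K: go right to F.
          F is a leaf — visit F.
        Visit K.
      At G: go right to M.
        At M: go left to N.
          At N: go left to L.
            L is a leaf — visit L.
          At N: no right child.
          Visit N.
        At M: no right child.
        Visit M.
      Visit G.
    Visit C.
  Visit E.
At Y: no right child.
Visit Y.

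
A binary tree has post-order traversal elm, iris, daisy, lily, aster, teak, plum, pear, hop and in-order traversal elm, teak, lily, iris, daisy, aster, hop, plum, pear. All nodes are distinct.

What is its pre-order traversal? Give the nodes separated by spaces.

hop teak elm aster lily daisy iris pear plum

The last element of post-order is the root; it splits in-order into left and right subtrees.
Root hop: left subtree has 6 nodes {elm, teak, lily, iris, daisy, aster}, right has 2 {plum, pear}.
  Root teak: left subtree has 1 node {elm}, right has 4 {lily, iris, daisy, aster}.
    Root aster: left subtree has 3 nodes {lily, iris, daisy}, right has 0 { }.
      Root lily: left subtree has 0 nodes { }, right has 2 {iris, daisy}.
        Root daisy: left subtree has 1 node {iris}, right has 0 { }.
  Root pear: left subtree has 1 node {plum}, right has 0 { }.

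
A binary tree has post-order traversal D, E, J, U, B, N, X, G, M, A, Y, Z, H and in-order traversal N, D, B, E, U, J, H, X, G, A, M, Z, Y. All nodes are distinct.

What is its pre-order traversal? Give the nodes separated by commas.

H, N, B, D, U, E, J, Z, A, G, X, M, Y

The last element of post-order is the root; it splits in-order into left and right subtrees.
Root H: left subtree has 6 nodes {N, D, B, E, U, J}, right has 6 {X, G, A, M, Z, Y}.
  Root N: left subtree has 0 nodes { }, right has 5 {D, B, E, U, J}.
    Root B: left subtree has 1 node {D}, right has 3 {E, U, J}.
      Root U: left subtree has 1 node {E}, right has 1 {J}.
  Root Z: left subtree has 4 nodes {X, G, A, M}, right has 1 {Y}.
    Root A: left subtree has 2 nodes {X, G}, right has 1 {M}.
      Root G: left subtree has 1 node {X}, right has 0 { }.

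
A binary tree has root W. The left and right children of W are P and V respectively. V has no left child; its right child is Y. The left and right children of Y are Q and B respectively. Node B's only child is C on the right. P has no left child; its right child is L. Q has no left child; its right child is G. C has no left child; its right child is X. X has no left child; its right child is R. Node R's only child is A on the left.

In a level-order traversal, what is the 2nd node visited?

Level-order visits nodes level by level from the root, left to right within each level.
Level 0: W
Level 1: P, V
Level 2: L, Y
Level 3: Q, B
Level 4: G, C
Level 5: X
Level 6: R
Level 7: A
Full level-order sequence: W, P, V, L, Y, Q, B, G, C, X, R, A.

P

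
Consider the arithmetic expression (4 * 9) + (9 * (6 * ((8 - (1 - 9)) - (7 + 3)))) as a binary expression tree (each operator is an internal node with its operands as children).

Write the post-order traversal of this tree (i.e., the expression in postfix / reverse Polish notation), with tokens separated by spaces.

4 9 * 9 6 8 1 9 - - 7 3 + - * * +

Post-order on an expression tree gives postfix notation: for each operator, emit left operand, right operand, then the operator.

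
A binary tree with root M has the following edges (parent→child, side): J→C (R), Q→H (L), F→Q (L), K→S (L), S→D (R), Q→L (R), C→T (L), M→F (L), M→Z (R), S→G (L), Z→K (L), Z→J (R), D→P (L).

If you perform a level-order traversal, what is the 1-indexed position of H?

7

Level-order visits nodes level by level from the root, left to right within each level.
Level 0: M
Level 1: F, Z
Level 2: Q, K, J
Level 3: H, L, S, C
Level 4: G, D, T
Level 5: P
Full level-order sequence: M, F, Z, Q, K, J, H, L, S, C, G, D, T, P.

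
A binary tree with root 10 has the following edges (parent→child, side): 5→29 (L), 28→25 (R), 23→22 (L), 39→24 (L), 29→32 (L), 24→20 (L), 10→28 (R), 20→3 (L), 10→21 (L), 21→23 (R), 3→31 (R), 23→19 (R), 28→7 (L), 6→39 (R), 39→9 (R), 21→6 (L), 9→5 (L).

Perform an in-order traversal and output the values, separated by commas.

In-order visits the left subtree, then the node, then the right subtree.
At 10: go left to 21.
  At 21: go left to 6.
    At 6: no left child.
    Visit 6.
    At 6: go right to 39.
      At 39: go left to 24.
        At 24: go left to 20.
          At 20: go left to 3.
            At 3: no left child.
            Visit 3.
            At 3: go right to 31.
              31 is a leaf — visit 31.
          Visit 20.
          At 20: no right child.
        Visit 24.
        At 24: no right child.
      Visit 39.
      At 39: go right to 9.
        At 9: go left to 5.
          At 5: go left to 29.
            At 29: go left to 32.
              32 is a leaf — visit 32.
            Visit 29.
            At 29: no right child.
          Visit 5.
          At 5: no right child.
        Visit 9.
        At 9: no right child.
  Visit 21.
  At 21: go right to 23.
    At 23: go left to 22.
      22 is a leaf — visit 22.
    Visit 23.
    At 23: go right to 19.
      19 is a leaf — visit 19.
Visit 10.
At 10: go right to 28.
  At 28: go left to 7.
    7 is a leaf — visit 7.
  Visit 28.
  At 28: go right to 25.
    25 is a leaf — visit 25.

6, 3, 31, 20, 24, 39, 32, 29, 5, 9, 21, 22, 23, 19, 10, 7, 28, 25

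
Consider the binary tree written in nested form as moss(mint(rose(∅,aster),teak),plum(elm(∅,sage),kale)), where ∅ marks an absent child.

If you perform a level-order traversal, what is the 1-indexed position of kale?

7

Level-order visits nodes level by level from the root, left to right within each level.
Level 0: moss
Level 1: mint, plum
Level 2: rose, teak, elm, kale
Level 3: aster, sage
Full level-order sequence: moss, mint, plum, rose, teak, elm, kale, aster, sage.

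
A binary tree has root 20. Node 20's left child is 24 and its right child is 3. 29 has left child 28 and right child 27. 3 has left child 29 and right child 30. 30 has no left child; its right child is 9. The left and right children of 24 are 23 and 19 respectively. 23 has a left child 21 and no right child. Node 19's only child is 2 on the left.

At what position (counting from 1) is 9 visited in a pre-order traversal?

Pre-order visits the node, then its left subtree, then its right subtree.
Visit 20.
At 20: go left to 24.
  Visit 24.
  At 24: go left to 23.
    Visit 23.
    At 23: go left to 21.
      21 is a leaf — visit 21.
    At 23: no right child.
  At 24: go right to 19.
    Visit 19.
    At 19: go left to 2.
      2 is a leaf — visit 2.
    At 19: no right child.
At 20: go right to 3.
  Visit 3.
  At 3: go left to 29.
    Visit 29.
    At 29: go left to 28.
      28 is a leaf — visit 28.
    At 29: go right to 27.
      27 is a leaf — visit 27.
  At 3: go right to 30.
    Visit 30.
    At 30: no left child.
    At 30: go right to 9.
      9 is a leaf — visit 9.
Full pre-order sequence: 20, 24, 23, 21, 19, 2, 3, 29, 28, 27, 30, 9.

12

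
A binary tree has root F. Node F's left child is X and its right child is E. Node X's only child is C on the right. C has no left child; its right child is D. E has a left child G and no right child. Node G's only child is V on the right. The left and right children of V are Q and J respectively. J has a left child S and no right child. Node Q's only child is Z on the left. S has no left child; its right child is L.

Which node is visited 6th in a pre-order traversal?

G

Pre-order visits the node, then its left subtree, then its right subtree.
Visit F.
At F: go left to X.
  Visit X.
  At X: no left child.
  At X: go right to C.
    Visit C.
    At C: no left child.
    At C: go right to D.
      D is a leaf — visit D.
At F: go right to E.
  Visit E.
  At E: go left to G.
    Visit G.
    At G: no left child.
    At G: go right to V.
      Visit V.
      At V: go left to Q.
        Visit Q.
        At Q: go left to Z.
          Z is a leaf — visit Z.
        At Q: no right child.
      At V: go right to J.
        Visit J.
        At J: go left to S.
          Visit S.
          At S: no left child.
          At S: go right to L.
            L is a leaf — visit L.
        At J: no right child.
  At E: no right child.
Full pre-order sequence: F, X, C, D, E, G, V, Q, Z, J, S, L.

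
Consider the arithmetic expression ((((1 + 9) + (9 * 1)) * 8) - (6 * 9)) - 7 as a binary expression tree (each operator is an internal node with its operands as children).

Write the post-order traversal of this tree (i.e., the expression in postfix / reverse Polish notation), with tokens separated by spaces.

Post-order on an expression tree gives postfix notation: for each operator, emit left operand, right operand, then the operator.

1 9 + 9 1 * + 8 * 6 9 * - 7 -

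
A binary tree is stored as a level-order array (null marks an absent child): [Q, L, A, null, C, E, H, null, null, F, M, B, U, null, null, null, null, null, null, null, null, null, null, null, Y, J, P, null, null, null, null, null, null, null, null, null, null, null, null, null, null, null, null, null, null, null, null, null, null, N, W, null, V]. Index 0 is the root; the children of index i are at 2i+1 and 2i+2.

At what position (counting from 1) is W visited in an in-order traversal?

In-order visits the left subtree, then the node, then the right subtree.
At Q: go left to L.
  At L: no left child.
  Visit L.
  At L: go right to C.
    At C: go left to F.
      F is a leaf — visit F.
    Visit C.
    At C: go right to M.
      M is a leaf — visit M.
Visit Q.
At Q: go right to A.
  At A: go left to E.
    At E: go left to B.
      At B: no left child.
      Visit B.
      At B: go right to Y.
        At Y: go left to N.
          N is a leaf — visit N.
        Visit Y.
        At Y: go right to W.
          W is a leaf — visit W.
    Visit E.
    At E: go right to U.
      At U: go left to J.
        At J: no left child.
        Visit J.
        At J: go right to V.
          V is a leaf — visit V.
      Visit U.
      At U: go right to P.
        P is a leaf — visit P.
  Visit A.
  At A: go right to H.
    H is a leaf — visit H.
Full in-order sequence: L, F, C, M, Q, B, N, Y, W, E, J, V, U, P, A, H.

9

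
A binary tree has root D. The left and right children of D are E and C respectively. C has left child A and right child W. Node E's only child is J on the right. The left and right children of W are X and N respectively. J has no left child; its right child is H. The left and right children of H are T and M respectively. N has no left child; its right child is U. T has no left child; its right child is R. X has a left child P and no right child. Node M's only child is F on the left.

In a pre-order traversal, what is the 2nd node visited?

Pre-order visits the node, then its left subtree, then its right subtree.
Visit D.
At D: go left to E.
  Visit E.
  At E: no left child.
  At E: go right to J.
    Visit J.
    At J: no left child.
    At J: go right to H.
      Visit H.
      At H: go left to T.
        Visit T.
        At T: no left child.
        At T: go right to R.
          R is a leaf — visit R.
      At H: go right to M.
        Visit M.
        At M: go left to F.
          F is a leaf — visit F.
        At M: no right child.
At D: go right to C.
  Visit C.
  At C: go left to A.
    A is a leaf — visit A.
  At C: go right to W.
    Visit W.
    At W: go left to X.
      Visit X.
      At X: go left to P.
        P is a leaf — visit P.
      At X: no right child.
    At W: go right to N.
      Visit N.
      At N: no left child.
      At N: go right to U.
        U is a leaf — visit U.
Full pre-order sequence: D, E, J, H, T, R, M, F, C, A, W, X, P, N, U.

E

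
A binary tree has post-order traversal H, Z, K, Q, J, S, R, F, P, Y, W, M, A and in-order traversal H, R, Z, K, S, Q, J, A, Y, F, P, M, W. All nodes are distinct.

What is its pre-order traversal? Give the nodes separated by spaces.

A R H S K Z J Q M Y P F W

The last element of post-order is the root; it splits in-order into left and right subtrees.
Root A: left subtree has 7 nodes {H, R, Z, K, S, Q, J}, right has 5 {Y, F, P, M, W}.
  Root R: left subtree has 1 node {H}, right has 5 {Z, K, S, Q, J}.
    Root S: left subtree has 2 nodes {Z, K}, right has 2 {Q, J}.
      Root K: left subtree has 1 node {Z}, right has 0 { }.
      Root J: left subtree has 1 node {Q}, right has 0 { }.
  Root M: left subtree has 3 nodes {Y, F, P}, right has 1 {W}.
    Root Y: left subtree has 0 nodes { }, right has 2 {F, P}.
      Root P: left subtree has 1 node {F}, right has 0 { }.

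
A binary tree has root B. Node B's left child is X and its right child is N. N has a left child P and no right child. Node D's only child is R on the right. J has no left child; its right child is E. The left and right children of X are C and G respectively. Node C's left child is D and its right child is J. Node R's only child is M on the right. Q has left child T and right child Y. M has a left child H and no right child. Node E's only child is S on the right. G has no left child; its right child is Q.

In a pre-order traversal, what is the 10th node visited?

S

Pre-order visits the node, then its left subtree, then its right subtree.
Visit B.
At B: go left to X.
  Visit X.
  At X: go left to C.
    Visit C.
    At C: go left to D.
      Visit D.
      At D: no left child.
      At D: go right to R.
        Visit R.
        At R: no left child.
        At R: go right to M.
          Visit M.
          At M: go left to H.
            H is a leaf — visit H.
          At M: no right child.
    At C: go right to J.
      Visit J.
      At J: no left child.
      At J: go right to E.
        Visit E.
        At E: no left child.
        At E: go right to S.
          S is a leaf — visit S.
  At X: go right to G.
    Visit G.
    At G: no left child.
    At G: go right to Q.
      Visit Q.
      At Q: go left to T.
        T is a leaf — visit T.
      At Q: go right to Y.
        Y is a leaf — visit Y.
At B: go right to N.
  Visit N.
  At N: go left to P.
    P is a leaf — visit P.
  At N: no right child.
Full pre-order sequence: B, X, C, D, R, M, H, J, E, S, G, Q, T, Y, N, P.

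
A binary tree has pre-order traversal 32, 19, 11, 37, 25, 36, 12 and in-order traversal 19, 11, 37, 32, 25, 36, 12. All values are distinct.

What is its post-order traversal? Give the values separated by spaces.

37 11 19 12 36 25 32

The first element of pre-order is the root; it splits in-order into left and right subtrees.
Root 32: left subtree has 3 nodes {19, 11, 37}, right has 3 {25, 36, 12}.
  Root 19: left subtree has 0 nodes { }, right has 2 {11, 37}.
    Root 11: left subtree has 0 nodes { }, right has 1 {37}.
  Root 25: left subtree has 0 nodes { }, right has 2 {36, 12}.
    Root 36: left subtree has 0 nodes { }, right has 1 {12}.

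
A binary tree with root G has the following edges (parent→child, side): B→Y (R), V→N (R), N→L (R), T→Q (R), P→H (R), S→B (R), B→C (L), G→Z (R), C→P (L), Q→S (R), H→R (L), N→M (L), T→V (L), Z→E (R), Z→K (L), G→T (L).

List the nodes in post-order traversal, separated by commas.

Post-order visits the left subtree, then the right subtree, then the node.
At G: go left to T.
  At T: go left to V.
    At V: no left child.
    At V: go right to N.
      At N: go left to M.
        M is a leaf — visit M.
      At N: go right to L.
        L is a leaf — visit L.
      Visit N.
    Visit V.
  At T: go right to Q.
    At Q: no left child.
    At Q: go right to S.
      At S: no left child.
      At S: go right to B.
        At B: go left to C.
          At C: go left to P.
            At P: no left child.
            At P: go right to H.
              At H: go left to R.
                R is a leaf — visit R.
              At H: no right child.
              Visit H.
            Visit P.
          At C: no right child.
          Visit C.
        At B: go right to Y.
          Y is a leaf — visit Y.
        Visit B.
      Visit S.
    Visit Q.
  Visit T.
At G: go right to Z.
  At Z: go left to K.
    K is a leaf — visit K.
  At Z: go right to E.
    E is a leaf — visit E.
  Visit Z.
Visit G.

M, L, N, V, R, H, P, C, Y, B, S, Q, T, K, E, Z, G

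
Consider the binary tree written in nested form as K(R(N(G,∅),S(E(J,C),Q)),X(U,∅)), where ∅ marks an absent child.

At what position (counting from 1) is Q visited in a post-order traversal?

Post-order visits the left subtree, then the right subtree, then the node.
At K: go left to R.
  At R: go left to N.
    At N: go left to G.
      G is a leaf — visit G.
    At N: no right child.
    Visit N.
  At R: go right to S.
    At S: go left to E.
      At E: go left to J.
        J is a leaf — visit J.
      At E: go right to C.
        C is a leaf — visit C.
      Visit E.
    At S: go right to Q.
      Q is a leaf — visit Q.
    Visit S.
  Visit R.
At K: go right to X.
  At X: go left to U.
    U is a leaf — visit U.
  At X: no right child.
  Visit X.
Visit K.
Full post-order sequence: G, N, J, C, E, Q, S, R, U, X, K.

6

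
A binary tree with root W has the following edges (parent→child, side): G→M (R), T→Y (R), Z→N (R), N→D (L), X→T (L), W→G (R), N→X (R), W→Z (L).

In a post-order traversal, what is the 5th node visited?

Post-order visits the left subtree, then the right subtree, then the node.
At W: go left to Z.
  At Z: no left child.
  At Z: go right to N.
    At N: go left to D.
      D is a leaf — visit D.
    At N: go right to X.
      At X: go left to T.
        At T: no left child.
        At T: go right to Y.
          Y is a leaf — visit Y.
        Visit T.
      At X: no right child.
      Visit X.
    Visit N.
  Visit Z.
At W: go right to G.
  At G: no left child.
  At G: go right to M.
    M is a leaf — visit M.
  Visit G.
Visit W.
Full post-order sequence: D, Y, T, X, N, Z, M, G, W.

N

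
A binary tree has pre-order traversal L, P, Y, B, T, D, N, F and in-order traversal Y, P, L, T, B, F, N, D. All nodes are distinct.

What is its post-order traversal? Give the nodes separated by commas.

The first element of pre-order is the root; it splits in-order into left and right subtrees.
Root L: left subtree has 2 nodes {Y, P}, right has 5 {T, B, F, N, D}.
  Root P: left subtree has 1 node {Y}, right has 0 { }.
  Root B: left subtree has 1 node {T}, right has 3 {F, N, D}.
    Root D: left subtree has 2 nodes {F, N}, right has 0 { }.
      Root N: left subtree has 1 node {F}, right has 0 { }.

Y, P, T, F, N, D, B, L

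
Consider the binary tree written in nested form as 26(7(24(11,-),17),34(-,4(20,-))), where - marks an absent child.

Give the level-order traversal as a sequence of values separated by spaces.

Level-order visits nodes level by level from the root, left to right within each level.
Level 0: 26
Level 1: 7, 34
Level 2: 24, 17, 4
Level 3: 11, 20

26 7 34 24 17 4 11 20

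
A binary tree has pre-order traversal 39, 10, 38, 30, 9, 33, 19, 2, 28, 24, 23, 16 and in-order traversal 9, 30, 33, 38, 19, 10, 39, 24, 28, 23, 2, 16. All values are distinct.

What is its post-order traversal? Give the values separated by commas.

The first element of pre-order is the root; it splits in-order into left and right subtrees.
Root 39: left subtree has 6 nodes {9, 30, 33, 38, 19, 10}, right has 5 {24, 28, 23, 2, 16}.
  Root 10: left subtree has 5 nodes {9, 30, 33, 38, 19}, right has 0 { }.
    Root 38: left subtree has 3 nodes {9, 30, 33}, right has 1 {19}.
      Root 30: left subtree has 1 node {9}, right has 1 {33}.
  Root 2: left subtree has 3 nodes {24, 28, 23}, right has 1 {16}.
    Root 28: left subtree has 1 node {24}, right has 1 {23}.

9, 33, 30, 19, 38, 10, 24, 23, 28, 16, 2, 39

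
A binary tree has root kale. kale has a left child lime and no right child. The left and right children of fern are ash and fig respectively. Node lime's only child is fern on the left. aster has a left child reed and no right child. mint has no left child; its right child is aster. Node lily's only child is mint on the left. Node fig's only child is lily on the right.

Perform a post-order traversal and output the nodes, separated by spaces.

Post-order visits the left subtree, then the right subtree, then the node.
At kale: go left to lime.
  At lime: go left to fern.
    At fern: go left to ash.
      ash is a leaf — visit ash.
    At fern: go right to fig.
      At fig: no left child.
      At fig: go right to lily.
        At lily: go left to mint.
          At mint: no left child.
          At mint: go right to aster.
            At aster: go left to reed.
              reed is a leaf — visit reed.
            At aster: no right child.
            Visit aster.
          Visit mint.
        At lily: no right child.
        Visit lily.
      Visit fig.
    Visit fern.
  At lime: no right child.
  Visit lime.
At kale: no right child.
Visit kale.

ash reed aster mint lily fig fern lime kale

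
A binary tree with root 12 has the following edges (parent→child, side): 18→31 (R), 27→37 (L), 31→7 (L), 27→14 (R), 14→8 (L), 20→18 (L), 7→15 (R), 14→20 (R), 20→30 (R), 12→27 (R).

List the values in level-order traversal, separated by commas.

Level-order visits nodes level by level from the root, left to right within each level.
Level 0: 12
Level 1: 27
Level 2: 37, 14
Level 3: 8, 20
Level 4: 18, 30
Level 5: 31
Level 6: 7
Level 7: 15

12, 27, 37, 14, 8, 20, 18, 30, 31, 7, 15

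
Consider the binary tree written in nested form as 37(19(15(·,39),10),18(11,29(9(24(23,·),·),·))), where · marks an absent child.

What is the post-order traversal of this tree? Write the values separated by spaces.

39 15 10 19 11 23 24 9 29 18 37

Post-order visits the left subtree, then the right subtree, then the node.
At 37: go left to 19.
  At 19: go left to 15.
    At 15: no left child.
    At 15: go right to 39.
      39 is a leaf — visit 39.
    Visit 15.
  At 19: go right to 10.
    10 is a leaf — visit 10.
  Visit 19.
At 37: go right to 18.
  At 18: go left to 11.
    11 is a leaf — visit 11.
  At 18: go right to 29.
    At 29: go left to 9.
      At 9: go left to 24.
        At 24: go left to 23.
          23 is a leaf — visit 23.
        At 24: no right child.
        Visit 24.
      At 9: no right child.
      Visit 9.
    At 29: no right child.
    Visit 29.
  Visit 18.
Visit 37.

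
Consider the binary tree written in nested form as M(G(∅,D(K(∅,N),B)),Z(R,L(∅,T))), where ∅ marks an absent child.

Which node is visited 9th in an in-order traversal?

In-order visits the left subtree, then the node, then the right subtree.
At M: go left to G.
  At G: no left child.
  Visit G.
  At G: go right to D.
    At D: go left to K.
      At K: no left child.
      Visit K.
      At K: go right to N.
        N is a leaf — visit N.
    Visit D.
    At D: go right to B.
      B is a leaf — visit B.
Visit M.
At M: go right to Z.
  At Z: go left to R.
    R is a leaf — visit R.
  Visit Z.
  At Z: go right to L.
    At L: no left child.
    Visit L.
    At L: go right to T.
      T is a leaf — visit T.
Full in-order sequence: G, K, N, D, B, M, R, Z, L, T.

L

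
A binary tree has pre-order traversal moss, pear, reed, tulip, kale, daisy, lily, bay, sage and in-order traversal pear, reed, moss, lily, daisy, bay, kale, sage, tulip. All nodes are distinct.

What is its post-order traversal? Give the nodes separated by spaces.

The first element of pre-order is the root; it splits in-order into left and right subtrees.
Root moss: left subtree has 2 nodes {pear, reed}, right has 6 {lily, daisy, bay, kale, sage, tulip}.
  Root pear: left subtree has 0 nodes { }, right has 1 {reed}.
  Root tulip: left subtree has 5 nodes {lily, daisy, bay, kale, sage}, right has 0 { }.
    Root kale: left subtree has 3 nodes {lily, daisy, bay}, right has 1 {sage}.
      Root daisy: left subtree has 1 node {lily}, right has 1 {bay}.

reed pear lily bay daisy sage kale tulip moss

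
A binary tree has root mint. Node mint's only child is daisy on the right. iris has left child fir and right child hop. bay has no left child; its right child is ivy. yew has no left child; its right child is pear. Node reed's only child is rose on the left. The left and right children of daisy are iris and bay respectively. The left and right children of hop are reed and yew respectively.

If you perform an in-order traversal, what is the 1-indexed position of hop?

In-order visits the left subtree, then the node, then the right subtree.
At mint: no left child.
Visit mint.
At mint: go right to daisy.
  At daisy: go left to iris.
    At iris: go left to fir.
      fir is a leaf — visit fir.
    Visit iris.
    At iris: go right to hop.
      At hop: go left to reed.
        At reed: go left to rose.
          rose is a leaf — visit rose.
        Visit reed.
        At reed: no right child.
      Visit hop.
      At hop: go right to yew.
        At yew: no left child.
        Visit yew.
        At yew: go right to pear.
          pear is a leaf — visit pear.
  Visit daisy.
  At daisy: go right to bay.
    At bay: no left child.
    Visit bay.
    At bay: go right to ivy.
      ivy is a leaf — visit ivy.
Full in-order sequence: mint, fir, iris, rose, reed, hop, yew, pear, daisy, bay, ivy.

6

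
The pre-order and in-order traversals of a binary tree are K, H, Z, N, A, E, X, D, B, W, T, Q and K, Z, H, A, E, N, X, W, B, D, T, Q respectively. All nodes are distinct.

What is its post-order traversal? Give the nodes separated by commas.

Z, E, A, W, B, Q, T, D, X, N, H, K

The first element of pre-order is the root; it splits in-order into left and right subtrees.
Root K: left subtree has 0 nodes { }, right has 11 {Z, H, A, E, N, X, W, B, D, T, Q}.
  Root H: left subtree has 1 node {Z}, right has 9 {A, E, N, X, W, B, D, T, Q}.
    Root N: left subtree has 2 nodes {A, E}, right has 6 {X, W, B, D, T, Q}.
      Root A: left subtree has 0 nodes { }, right has 1 {E}.
      Root X: left subtree has 0 nodes { }, right has 5 {W, B, D, T, Q}.
        Root D: left subtree has 2 nodes {W, B}, right has 2 {T, Q}.
          Root B: left subtree has 1 node {W}, right has 0 { }.
          Root T: left subtree has 0 nodes { }, right has 1 {Q}.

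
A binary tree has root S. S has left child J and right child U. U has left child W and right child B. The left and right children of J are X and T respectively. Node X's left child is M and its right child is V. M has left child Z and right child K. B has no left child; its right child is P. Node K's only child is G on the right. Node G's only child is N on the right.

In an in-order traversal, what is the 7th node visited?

In-order visits the left subtree, then the node, then the right subtree.
At S: go left to J.
  At J: go left to X.
    At X: go left to M.
      At M: go left to Z.
        Z is a leaf — visit Z.
      Visit M.
      At M: go right to K.
        At K: no left child.
        Visit K.
        At K: go right to G.
          At G: no left child.
          Visit G.
          At G: go right to N.
            N is a leaf — visit N.
    Visit X.
    At X: go right to V.
      V is a leaf — visit V.
  Visit J.
  At J: go right to T.
    T is a leaf — visit T.
Visit S.
At S: go right to U.
  At U: go left to W.
    W is a leaf — visit W.
  Visit U.
  At U: go right to B.
    At B: no left child.
    Visit B.
    At B: go right to P.
      P is a leaf — visit P.
Full in-order sequence: Z, M, K, G, N, X, V, J, T, S, W, U, B, P.

V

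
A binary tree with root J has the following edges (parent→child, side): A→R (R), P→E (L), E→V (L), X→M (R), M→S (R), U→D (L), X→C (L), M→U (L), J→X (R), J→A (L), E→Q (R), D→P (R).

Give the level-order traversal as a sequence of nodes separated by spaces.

Level-order visits nodes level by level from the root, left to right within each level.
Level 0: J
Level 1: A, X
Level 2: R, C, M
Level 3: U, S
Level 4: D
Level 5: P
Level 6: E
Level 7: V, Q

J A X R C M U S D P E V Q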